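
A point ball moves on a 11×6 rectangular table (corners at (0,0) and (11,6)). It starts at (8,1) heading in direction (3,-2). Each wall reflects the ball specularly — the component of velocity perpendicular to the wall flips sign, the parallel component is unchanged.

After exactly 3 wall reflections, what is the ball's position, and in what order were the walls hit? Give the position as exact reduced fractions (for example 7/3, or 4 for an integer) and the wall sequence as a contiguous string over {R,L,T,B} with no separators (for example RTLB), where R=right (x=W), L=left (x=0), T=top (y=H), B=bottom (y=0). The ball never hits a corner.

1. t=1/2 → B at (19/2,0); v=(3,2)
2. t=1/2 → R at (11,1); v=(-3,2)
3. t=5/2 → T at (7/2,6); v=(-3,-2)

Final position: (7/2,6)
Wall sequence: BRT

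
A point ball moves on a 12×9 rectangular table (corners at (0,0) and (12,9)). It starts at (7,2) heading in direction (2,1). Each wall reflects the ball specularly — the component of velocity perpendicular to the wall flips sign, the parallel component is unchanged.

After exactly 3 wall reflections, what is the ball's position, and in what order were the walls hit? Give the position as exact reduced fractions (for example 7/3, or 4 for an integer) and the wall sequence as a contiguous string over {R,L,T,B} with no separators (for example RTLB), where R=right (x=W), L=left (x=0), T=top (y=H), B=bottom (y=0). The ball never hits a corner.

Final position: (0,15/2)
Wall sequence: RTL

1. t=5/2 → R at (12,9/2); v=(-2,1)
2. t=9/2 → T at (3,9); v=(-2,-1)
3. t=3/2 → L at (0,15/2); v=(2,-1)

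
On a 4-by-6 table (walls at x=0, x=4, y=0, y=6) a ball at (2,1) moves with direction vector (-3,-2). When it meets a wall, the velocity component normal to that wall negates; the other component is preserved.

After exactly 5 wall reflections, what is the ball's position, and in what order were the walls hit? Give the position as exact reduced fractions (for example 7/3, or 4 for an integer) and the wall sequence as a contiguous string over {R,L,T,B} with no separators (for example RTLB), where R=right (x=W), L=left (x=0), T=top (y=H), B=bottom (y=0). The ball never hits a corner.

Final position: (1/2,6)
Wall sequence: BLRLT

1. t=1/2 → B at (1/2,0); v=(-3,2)
2. t=1/6 → L at (0,1/3); v=(3,2)
3. t=4/3 → R at (4,3); v=(-3,2)
4. t=4/3 → L at (0,17/3); v=(3,2)
5. t=1/6 → T at (1/2,6); v=(3,-2)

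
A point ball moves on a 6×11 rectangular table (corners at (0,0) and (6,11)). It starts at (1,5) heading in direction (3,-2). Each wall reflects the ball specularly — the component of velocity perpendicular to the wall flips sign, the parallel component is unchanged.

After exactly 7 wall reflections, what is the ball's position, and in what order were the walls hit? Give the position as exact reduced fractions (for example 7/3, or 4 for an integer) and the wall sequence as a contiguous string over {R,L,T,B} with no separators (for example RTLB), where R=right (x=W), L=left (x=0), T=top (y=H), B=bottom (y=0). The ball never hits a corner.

Final position: (6,23/3)
Wall sequence: RBLRLTR

1. t=5/3 → R at (6,5/3); v=(-3,-2)
2. t=5/6 → B at (7/2,0); v=(-3,2)
3. t=7/6 → L at (0,7/3); v=(3,2)
4. t=2 → R at (6,19/3); v=(-3,2)
5. t=2 → L at (0,31/3); v=(3,2)
6. t=1/3 → T at (1,11); v=(3,-2)
7. t=5/3 → R at (6,23/3); v=(-3,-2)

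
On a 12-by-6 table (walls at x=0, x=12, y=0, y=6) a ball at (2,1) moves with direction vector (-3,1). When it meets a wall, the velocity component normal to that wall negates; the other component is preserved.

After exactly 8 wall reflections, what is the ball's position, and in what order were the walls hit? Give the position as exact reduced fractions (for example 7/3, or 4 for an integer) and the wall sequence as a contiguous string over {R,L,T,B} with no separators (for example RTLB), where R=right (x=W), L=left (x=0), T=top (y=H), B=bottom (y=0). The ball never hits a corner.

Final position: (1,6)
Wall sequence: LRTLBRLT

1. t=2/3 → L at (0,5/3); v=(3,1)
2. t=4 → R at (12,17/3); v=(-3,1)
3. t=1/3 → T at (11,6); v=(-3,-1)
4. t=11/3 → L at (0,7/3); v=(3,-1)
5. t=7/3 → B at (7,0); v=(3,1)
6. t=5/3 → R at (12,5/3); v=(-3,1)
7. t=4 → L at (0,17/3); v=(3,1)
8. t=1/3 → T at (1,6); v=(3,-1)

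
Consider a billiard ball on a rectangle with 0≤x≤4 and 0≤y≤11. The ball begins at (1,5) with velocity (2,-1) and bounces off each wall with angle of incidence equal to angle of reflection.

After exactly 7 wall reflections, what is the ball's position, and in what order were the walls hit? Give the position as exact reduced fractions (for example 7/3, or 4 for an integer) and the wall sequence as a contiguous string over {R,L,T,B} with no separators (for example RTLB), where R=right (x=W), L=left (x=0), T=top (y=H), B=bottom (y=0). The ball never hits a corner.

Final position: (0,13/2)
Wall sequence: RLBRLRL

1. t=3/2 → R at (4,7/2); v=(-2,-1)
2. t=2 → L at (0,3/2); v=(2,-1)
3. t=3/2 → B at (3,0); v=(2,1)
4. t=1/2 → R at (4,1/2); v=(-2,1)
5. t=2 → L at (0,5/2); v=(2,1)
6. t=2 → R at (4,9/2); v=(-2,1)
7. t=2 → L at (0,13/2); v=(2,1)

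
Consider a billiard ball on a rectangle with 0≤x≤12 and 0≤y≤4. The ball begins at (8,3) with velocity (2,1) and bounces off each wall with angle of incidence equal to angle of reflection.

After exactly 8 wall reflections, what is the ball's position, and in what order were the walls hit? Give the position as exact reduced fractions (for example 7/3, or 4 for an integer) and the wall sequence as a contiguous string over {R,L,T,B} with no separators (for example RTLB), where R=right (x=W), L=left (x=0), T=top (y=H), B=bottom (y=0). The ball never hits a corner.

Final position: (6,4)
Wall sequence: TRBLTBRT

1. t=1 → T at (10,4); v=(2,-1)
2. t=1 → R at (12,3); v=(-2,-1)
3. t=3 → B at (6,0); v=(-2,1)
4. t=3 → L at (0,3); v=(2,1)
5. t=1 → T at (2,4); v=(2,-1)
6. t=4 → B at (10,0); v=(2,1)
7. t=1 → R at (12,1); v=(-2,1)
8. t=3 → T at (6,4); v=(-2,-1)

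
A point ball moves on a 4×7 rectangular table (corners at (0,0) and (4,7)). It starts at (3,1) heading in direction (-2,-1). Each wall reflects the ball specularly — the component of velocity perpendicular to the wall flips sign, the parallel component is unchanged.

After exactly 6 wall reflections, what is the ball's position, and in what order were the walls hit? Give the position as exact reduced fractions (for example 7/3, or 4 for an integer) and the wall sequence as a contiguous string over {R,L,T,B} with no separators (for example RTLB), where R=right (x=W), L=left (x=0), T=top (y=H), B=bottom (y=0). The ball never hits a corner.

1. t=1 → B at (1,0); v=(-2,1)
2. t=1/2 → L at (0,1/2); v=(2,1)
3. t=2 → R at (4,5/2); v=(-2,1)
4. t=2 → L at (0,9/2); v=(2,1)
5. t=2 → R at (4,13/2); v=(-2,1)
6. t=1/2 → T at (3,7); v=(-2,-1)

Final position: (3,7)
Wall sequence: BLRLRT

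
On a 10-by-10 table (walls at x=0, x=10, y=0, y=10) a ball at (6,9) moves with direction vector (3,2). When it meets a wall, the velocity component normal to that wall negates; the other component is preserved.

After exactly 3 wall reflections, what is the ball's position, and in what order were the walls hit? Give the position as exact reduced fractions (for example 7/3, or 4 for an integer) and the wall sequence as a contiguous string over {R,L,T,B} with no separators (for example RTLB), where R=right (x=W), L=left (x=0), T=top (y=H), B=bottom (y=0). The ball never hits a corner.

Final position: (0,5/3)
Wall sequence: TRL

1. t=1/2 → T at (15/2,10); v=(3,-2)
2. t=5/6 → R at (10,25/3); v=(-3,-2)
3. t=10/3 → L at (0,5/3); v=(3,-2)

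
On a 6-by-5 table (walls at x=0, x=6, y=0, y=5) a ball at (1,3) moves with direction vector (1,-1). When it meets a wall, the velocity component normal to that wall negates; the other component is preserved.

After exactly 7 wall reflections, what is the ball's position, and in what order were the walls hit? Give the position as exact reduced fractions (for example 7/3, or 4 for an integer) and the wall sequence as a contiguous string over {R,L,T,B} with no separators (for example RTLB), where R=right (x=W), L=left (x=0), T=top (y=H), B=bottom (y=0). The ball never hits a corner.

1. t=3 → B at (4,0); v=(1,1)
2. t=2 → R at (6,2); v=(-1,1)
3. t=3 → T at (3,5); v=(-1,-1)
4. t=3 → L at (0,2); v=(1,-1)
5. t=2 → B at (2,0); v=(1,1)
6. t=4 → R at (6,4); v=(-1,1)
7. t=1 → T at (5,5); v=(-1,-1)

Final position: (5,5)
Wall sequence: BRTLBRT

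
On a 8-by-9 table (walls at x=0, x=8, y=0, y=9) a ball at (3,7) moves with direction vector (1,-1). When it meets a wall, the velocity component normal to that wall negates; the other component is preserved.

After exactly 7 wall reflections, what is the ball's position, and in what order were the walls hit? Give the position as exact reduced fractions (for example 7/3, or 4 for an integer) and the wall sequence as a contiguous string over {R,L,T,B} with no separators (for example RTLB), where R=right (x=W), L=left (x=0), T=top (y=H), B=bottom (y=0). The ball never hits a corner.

1. t=5 → R at (8,2); v=(-1,-1)
2. t=2 → B at (6,0); v=(-1,1)
3. t=6 → L at (0,6); v=(1,1)
4. t=3 → T at (3,9); v=(1,-1)
5. t=5 → R at (8,4); v=(-1,-1)
6. t=4 → B at (4,0); v=(-1,1)
7. t=4 → L at (0,4); v=(1,1)

Final position: (0,4)
Wall sequence: RBLTRBL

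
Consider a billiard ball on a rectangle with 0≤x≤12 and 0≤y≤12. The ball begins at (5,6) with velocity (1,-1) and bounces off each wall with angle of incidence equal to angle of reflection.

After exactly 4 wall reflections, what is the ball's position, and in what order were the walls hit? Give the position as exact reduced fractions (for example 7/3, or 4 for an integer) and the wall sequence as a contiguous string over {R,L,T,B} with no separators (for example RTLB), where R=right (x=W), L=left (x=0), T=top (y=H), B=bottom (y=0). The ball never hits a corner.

1. t=6 → B at (11,0); v=(1,1)
2. t=1 → R at (12,1); v=(-1,1)
3. t=11 → T at (1,12); v=(-1,-1)
4. t=1 → L at (0,11); v=(1,-1)

Final position: (0,11)
Wall sequence: BRTL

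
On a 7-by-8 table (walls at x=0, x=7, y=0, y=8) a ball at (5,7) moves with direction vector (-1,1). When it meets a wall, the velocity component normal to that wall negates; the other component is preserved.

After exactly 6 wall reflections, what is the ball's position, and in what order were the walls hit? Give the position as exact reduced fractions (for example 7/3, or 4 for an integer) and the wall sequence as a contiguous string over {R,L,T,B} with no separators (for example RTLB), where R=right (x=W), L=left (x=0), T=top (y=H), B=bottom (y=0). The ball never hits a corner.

1. t=1 → T at (4,8); v=(-1,-1)
2. t=4 → L at (0,4); v=(1,-1)
3. t=4 → B at (4,0); v=(1,1)
4. t=3 → R at (7,3); v=(-1,1)
5. t=5 → T at (2,8); v=(-1,-1)
6. t=2 → L at (0,6); v=(1,-1)

Final position: (0,6)
Wall sequence: TLBRTL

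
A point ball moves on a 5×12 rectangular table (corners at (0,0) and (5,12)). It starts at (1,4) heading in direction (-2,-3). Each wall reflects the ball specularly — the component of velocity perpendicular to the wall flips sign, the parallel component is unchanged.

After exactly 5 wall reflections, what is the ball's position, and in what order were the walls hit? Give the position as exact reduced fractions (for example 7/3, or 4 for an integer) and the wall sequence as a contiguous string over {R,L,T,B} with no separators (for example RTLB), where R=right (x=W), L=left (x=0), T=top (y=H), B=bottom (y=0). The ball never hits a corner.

Final position: (0,23/2)
Wall sequence: LBRTL

1. t=1/2 → L at (0,5/2); v=(2,-3)
2. t=5/6 → B at (5/3,0); v=(2,3)
3. t=5/3 → R at (5,5); v=(-2,3)
4. t=7/3 → T at (1/3,12); v=(-2,-3)
5. t=1/6 → L at (0,23/2); v=(2,-3)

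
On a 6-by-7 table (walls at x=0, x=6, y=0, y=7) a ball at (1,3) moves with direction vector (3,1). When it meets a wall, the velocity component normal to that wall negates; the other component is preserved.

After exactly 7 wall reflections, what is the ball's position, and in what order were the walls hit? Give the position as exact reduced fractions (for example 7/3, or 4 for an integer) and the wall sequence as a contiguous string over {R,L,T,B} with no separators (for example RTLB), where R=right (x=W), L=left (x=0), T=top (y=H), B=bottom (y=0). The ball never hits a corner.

1. t=5/3 → R at (6,14/3); v=(-3,1)
2. t=2 → L at (0,20/3); v=(3,1)
3. t=1/3 → T at (1,7); v=(3,-1)
4. t=5/3 → R at (6,16/3); v=(-3,-1)
5. t=2 → L at (0,10/3); v=(3,-1)
6. t=2 → R at (6,4/3); v=(-3,-1)
7. t=4/3 → B at (2,0); v=(-3,1)

Final position: (2,0)
Wall sequence: RLTRLRB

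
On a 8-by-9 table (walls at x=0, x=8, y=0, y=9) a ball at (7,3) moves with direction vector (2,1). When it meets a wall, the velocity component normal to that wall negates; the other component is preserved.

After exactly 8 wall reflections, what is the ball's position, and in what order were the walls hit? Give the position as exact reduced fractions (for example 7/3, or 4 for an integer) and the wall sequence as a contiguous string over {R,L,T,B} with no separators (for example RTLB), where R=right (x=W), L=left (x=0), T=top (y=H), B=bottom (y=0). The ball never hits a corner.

Final position: (0,11/2)
Wall sequence: RLTRLBRL

1. t=1/2 → R at (8,7/2); v=(-2,1)
2. t=4 → L at (0,15/2); v=(2,1)
3. t=3/2 → T at (3,9); v=(2,-1)
4. t=5/2 → R at (8,13/2); v=(-2,-1)
5. t=4 → L at (0,5/2); v=(2,-1)
6. t=5/2 → B at (5,0); v=(2,1)
7. t=3/2 → R at (8,3/2); v=(-2,1)
8. t=4 → L at (0,11/2); v=(2,1)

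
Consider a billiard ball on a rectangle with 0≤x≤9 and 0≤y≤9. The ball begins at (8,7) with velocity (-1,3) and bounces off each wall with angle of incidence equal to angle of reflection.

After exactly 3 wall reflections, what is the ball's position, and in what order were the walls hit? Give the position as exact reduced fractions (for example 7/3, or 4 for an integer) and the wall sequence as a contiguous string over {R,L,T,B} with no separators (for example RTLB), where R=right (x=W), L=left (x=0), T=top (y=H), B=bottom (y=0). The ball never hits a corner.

1. t=2/3 → T at (22/3,9); v=(-1,-3)
2. t=3 → B at (13/3,0); v=(-1,3)
3. t=3 → T at (4/3,9); v=(-1,-3)

Final position: (4/3,9)
Wall sequence: TBT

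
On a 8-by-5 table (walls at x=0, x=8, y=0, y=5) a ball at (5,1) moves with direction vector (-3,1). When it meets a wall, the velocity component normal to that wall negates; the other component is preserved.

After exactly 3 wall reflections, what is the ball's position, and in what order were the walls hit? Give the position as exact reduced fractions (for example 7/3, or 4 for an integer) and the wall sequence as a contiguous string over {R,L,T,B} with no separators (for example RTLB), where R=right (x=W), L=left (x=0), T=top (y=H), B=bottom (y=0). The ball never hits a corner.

1. t=5/3 → L at (0,8/3); v=(3,1)
2. t=7/3 → T at (7,5); v=(3,-1)
3. t=1/3 → R at (8,14/3); v=(-3,-1)

Final position: (8,14/3)
Wall sequence: LTR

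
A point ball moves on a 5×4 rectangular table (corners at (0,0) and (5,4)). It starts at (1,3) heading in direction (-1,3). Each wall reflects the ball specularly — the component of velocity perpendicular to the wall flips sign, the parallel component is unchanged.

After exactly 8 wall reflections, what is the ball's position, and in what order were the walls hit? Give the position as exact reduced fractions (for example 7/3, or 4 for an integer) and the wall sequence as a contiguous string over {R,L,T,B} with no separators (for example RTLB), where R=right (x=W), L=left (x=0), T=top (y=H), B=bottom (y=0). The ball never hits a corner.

Final position: (4,0)
Wall sequence: TLBTBTRB

1. t=1/3 → T at (2/3,4); v=(-1,-3)
2. t=2/3 → L at (0,2); v=(1,-3)
3. t=2/3 → B at (2/3,0); v=(1,3)
4. t=4/3 → T at (2,4); v=(1,-3)
5. t=4/3 → B at (10/3,0); v=(1,3)
6. t=4/3 → T at (14/3,4); v=(1,-3)
7. t=1/3 → R at (5,3); v=(-1,-3)
8. t=1 → B at (4,0); v=(-1,3)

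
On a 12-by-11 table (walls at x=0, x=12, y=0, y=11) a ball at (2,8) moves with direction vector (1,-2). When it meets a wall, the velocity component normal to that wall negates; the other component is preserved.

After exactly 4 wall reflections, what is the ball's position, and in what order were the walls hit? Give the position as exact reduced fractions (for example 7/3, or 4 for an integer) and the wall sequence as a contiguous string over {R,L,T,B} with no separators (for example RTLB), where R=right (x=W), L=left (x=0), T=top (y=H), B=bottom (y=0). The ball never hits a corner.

Final position: (7,0)
Wall sequence: BTRB

1. t=4 → B at (6,0); v=(1,2)
2. t=11/2 → T at (23/2,11); v=(1,-2)
3. t=1/2 → R at (12,10); v=(-1,-2)
4. t=5 → B at (7,0); v=(-1,2)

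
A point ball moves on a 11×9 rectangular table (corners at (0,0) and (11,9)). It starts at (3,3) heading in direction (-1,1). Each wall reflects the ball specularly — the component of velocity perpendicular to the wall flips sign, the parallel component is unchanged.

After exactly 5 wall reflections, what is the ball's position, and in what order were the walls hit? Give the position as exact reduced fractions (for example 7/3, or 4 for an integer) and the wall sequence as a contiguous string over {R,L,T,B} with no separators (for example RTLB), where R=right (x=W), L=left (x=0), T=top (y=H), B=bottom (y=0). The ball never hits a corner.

Final position: (1,9)
Wall sequence: LTRBT

1. t=3 → L at (0,6); v=(1,1)
2. t=3 → T at (3,9); v=(1,-1)
3. t=8 → R at (11,1); v=(-1,-1)
4. t=1 → B at (10,0); v=(-1,1)
5. t=9 → T at (1,9); v=(-1,-1)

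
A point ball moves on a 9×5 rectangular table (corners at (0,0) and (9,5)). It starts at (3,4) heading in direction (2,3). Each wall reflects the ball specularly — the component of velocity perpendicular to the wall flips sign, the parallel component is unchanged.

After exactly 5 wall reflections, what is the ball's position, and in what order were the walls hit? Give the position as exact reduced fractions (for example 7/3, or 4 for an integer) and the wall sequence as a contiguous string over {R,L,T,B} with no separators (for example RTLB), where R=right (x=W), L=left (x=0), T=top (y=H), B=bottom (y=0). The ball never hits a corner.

Final position: (13/3,0)
Wall sequence: TBRTB

1. t=1/3 → T at (11/3,5); v=(2,-3)
2. t=5/3 → B at (7,0); v=(2,3)
3. t=1 → R at (9,3); v=(-2,3)
4. t=2/3 → T at (23/3,5); v=(-2,-3)
5. t=5/3 → B at (13/3,0); v=(-2,3)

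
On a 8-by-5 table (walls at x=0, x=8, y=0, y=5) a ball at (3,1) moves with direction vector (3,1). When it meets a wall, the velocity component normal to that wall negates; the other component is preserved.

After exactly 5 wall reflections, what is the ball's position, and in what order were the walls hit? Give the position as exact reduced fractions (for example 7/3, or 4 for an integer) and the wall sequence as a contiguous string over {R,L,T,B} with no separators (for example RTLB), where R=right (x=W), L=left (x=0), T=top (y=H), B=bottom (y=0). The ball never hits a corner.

1. t=5/3 → R at (8,8/3); v=(-3,1)
2. t=7/3 → T at (1,5); v=(-3,-1)
3. t=1/3 → L at (0,14/3); v=(3,-1)
4. t=8/3 → R at (8,2); v=(-3,-1)
5. t=2 → B at (2,0); v=(-3,1)

Final position: (2,0)
Wall sequence: RTLRB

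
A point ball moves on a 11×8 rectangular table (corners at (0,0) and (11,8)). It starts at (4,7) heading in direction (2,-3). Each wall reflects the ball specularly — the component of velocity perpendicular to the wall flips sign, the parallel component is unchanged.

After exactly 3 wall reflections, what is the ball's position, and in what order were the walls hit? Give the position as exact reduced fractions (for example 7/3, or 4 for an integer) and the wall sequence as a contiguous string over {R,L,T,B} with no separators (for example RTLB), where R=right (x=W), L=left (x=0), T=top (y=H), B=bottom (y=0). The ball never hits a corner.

Final position: (8,8)
Wall sequence: BRT

1. t=7/3 → B at (26/3,0); v=(2,3)
2. t=7/6 → R at (11,7/2); v=(-2,3)
3. t=3/2 → T at (8,8); v=(-2,-3)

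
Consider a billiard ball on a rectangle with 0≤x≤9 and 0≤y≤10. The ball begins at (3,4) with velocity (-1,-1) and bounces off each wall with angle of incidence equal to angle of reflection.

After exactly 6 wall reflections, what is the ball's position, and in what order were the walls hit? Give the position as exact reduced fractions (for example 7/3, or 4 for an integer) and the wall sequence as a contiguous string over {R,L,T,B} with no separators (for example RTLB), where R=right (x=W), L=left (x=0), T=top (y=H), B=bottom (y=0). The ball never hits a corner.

1. t=3 → L at (0,1); v=(1,-1)
2. t=1 → B at (1,0); v=(1,1)
3. t=8 → R at (9,8); v=(-1,1)
4. t=2 → T at (7,10); v=(-1,-1)
5. t=7 → L at (0,3); v=(1,-1)
6. t=3 → B at (3,0); v=(1,1)

Final position: (3,0)
Wall sequence: LBRTLB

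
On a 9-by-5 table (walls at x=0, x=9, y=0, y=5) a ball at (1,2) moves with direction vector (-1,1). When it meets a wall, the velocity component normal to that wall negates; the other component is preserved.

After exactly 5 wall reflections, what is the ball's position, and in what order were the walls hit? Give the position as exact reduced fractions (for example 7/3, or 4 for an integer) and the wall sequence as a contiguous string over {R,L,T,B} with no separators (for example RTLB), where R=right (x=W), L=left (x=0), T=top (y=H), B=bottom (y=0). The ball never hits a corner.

Final position: (6,5)
Wall sequence: LTBRT

1. t=1 → L at (0,3); v=(1,1)
2. t=2 → T at (2,5); v=(1,-1)
3. t=5 → B at (7,0); v=(1,1)
4. t=2 → R at (9,2); v=(-1,1)
5. t=3 → T at (6,5); v=(-1,-1)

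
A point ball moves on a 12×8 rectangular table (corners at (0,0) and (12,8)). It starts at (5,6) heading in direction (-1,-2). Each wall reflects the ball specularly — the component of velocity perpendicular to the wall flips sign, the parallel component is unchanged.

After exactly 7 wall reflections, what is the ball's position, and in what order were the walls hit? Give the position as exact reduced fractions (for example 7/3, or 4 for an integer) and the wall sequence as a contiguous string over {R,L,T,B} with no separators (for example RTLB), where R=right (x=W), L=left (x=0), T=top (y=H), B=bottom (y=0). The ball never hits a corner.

Final position: (10,0)
Wall sequence: BLTBTRB

1. t=3 → B at (2,0); v=(-1,2)
2. t=2 → L at (0,4); v=(1,2)
3. t=2 → T at (2,8); v=(1,-2)
4. t=4 → B at (6,0); v=(1,2)
5. t=4 → T at (10,8); v=(1,-2)
6. t=2 → R at (12,4); v=(-1,-2)
7. t=2 → B at (10,0); v=(-1,2)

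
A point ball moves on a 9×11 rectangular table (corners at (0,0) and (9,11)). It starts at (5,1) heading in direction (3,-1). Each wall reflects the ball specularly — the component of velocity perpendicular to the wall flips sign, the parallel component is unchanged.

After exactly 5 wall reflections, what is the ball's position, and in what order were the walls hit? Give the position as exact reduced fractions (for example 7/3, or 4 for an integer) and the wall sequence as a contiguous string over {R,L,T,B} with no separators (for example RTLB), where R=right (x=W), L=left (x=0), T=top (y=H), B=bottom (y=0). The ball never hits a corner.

1. t=1 → B at (8,0); v=(3,1)
2. t=1/3 → R at (9,1/3); v=(-3,1)
3. t=3 → L at (0,10/3); v=(3,1)
4. t=3 → R at (9,19/3); v=(-3,1)
5. t=3 → L at (0,28/3); v=(3,1)

Final position: (0,28/3)
Wall sequence: BRLRL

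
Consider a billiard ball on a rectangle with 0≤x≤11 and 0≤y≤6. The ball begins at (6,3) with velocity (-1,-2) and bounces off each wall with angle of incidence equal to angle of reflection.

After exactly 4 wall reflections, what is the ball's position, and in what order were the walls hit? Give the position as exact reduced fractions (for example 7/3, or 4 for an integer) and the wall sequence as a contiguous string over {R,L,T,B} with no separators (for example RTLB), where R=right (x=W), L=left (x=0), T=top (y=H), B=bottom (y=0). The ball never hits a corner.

Final position: (3/2,0)
Wall sequence: BTLB

1. t=3/2 → B at (9/2,0); v=(-1,2)
2. t=3 → T at (3/2,6); v=(-1,-2)
3. t=3/2 → L at (0,3); v=(1,-2)
4. t=3/2 → B at (3/2,0); v=(1,2)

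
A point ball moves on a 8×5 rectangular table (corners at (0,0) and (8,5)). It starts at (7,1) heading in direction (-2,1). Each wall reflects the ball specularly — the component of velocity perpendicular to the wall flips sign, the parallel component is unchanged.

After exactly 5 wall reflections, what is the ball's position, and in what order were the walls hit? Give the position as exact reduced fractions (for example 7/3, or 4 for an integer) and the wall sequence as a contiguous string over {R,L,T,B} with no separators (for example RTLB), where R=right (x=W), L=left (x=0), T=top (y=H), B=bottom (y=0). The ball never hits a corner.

Final position: (0,5/2)
Wall sequence: LTRBL

1. t=7/2 → L at (0,9/2); v=(2,1)
2. t=1/2 → T at (1,5); v=(2,-1)
3. t=7/2 → R at (8,3/2); v=(-2,-1)
4. t=3/2 → B at (5,0); v=(-2,1)
5. t=5/2 → L at (0,5/2); v=(2,1)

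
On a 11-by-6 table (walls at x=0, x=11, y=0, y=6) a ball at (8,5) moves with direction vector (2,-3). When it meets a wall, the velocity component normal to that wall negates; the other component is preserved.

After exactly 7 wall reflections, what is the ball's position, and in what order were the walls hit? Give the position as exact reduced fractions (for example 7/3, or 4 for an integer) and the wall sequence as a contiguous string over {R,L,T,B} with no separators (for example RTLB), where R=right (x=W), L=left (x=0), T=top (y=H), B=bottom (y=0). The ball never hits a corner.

1. t=3/2 → R at (11,1/2); v=(-2,-3)
2. t=1/6 → B at (32/3,0); v=(-2,3)
3. t=2 → T at (20/3,6); v=(-2,-3)
4. t=2 → B at (8/3,0); v=(-2,3)
5. t=4/3 → L at (0,4); v=(2,3)
6. t=2/3 → T at (4/3,6); v=(2,-3)
7. t=2 → B at (16/3,0); v=(2,3)

Final position: (16/3,0)
Wall sequence: RBTBLTB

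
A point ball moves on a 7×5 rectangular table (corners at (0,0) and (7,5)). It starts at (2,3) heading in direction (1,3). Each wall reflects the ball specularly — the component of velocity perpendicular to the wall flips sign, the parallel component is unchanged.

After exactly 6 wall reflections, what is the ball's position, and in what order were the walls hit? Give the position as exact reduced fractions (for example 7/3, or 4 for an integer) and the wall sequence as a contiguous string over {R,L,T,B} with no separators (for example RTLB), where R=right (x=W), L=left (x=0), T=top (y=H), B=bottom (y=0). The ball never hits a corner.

Final position: (14/3,5)
Wall sequence: TBTRBT

1. t=2/3 → T at (8/3,5); v=(1,-3)
2. t=5/3 → B at (13/3,0); v=(1,3)
3. t=5/3 → T at (6,5); v=(1,-3)
4. t=1 → R at (7,2); v=(-1,-3)
5. t=2/3 → B at (19/3,0); v=(-1,3)
6. t=5/3 → T at (14/3,5); v=(-1,-3)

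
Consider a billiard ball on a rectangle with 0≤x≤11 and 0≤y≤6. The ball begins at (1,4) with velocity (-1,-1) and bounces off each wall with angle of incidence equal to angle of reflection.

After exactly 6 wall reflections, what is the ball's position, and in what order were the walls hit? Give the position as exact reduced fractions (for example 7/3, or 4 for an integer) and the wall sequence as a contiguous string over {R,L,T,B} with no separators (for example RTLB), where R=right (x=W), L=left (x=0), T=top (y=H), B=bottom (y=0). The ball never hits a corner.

Final position: (1,6)
Wall sequence: LBTRBT

1. t=1 → L at (0,3); v=(1,-1)
2. t=3 → B at (3,0); v=(1,1)
3. t=6 → T at (9,6); v=(1,-1)
4. t=2 → R at (11,4); v=(-1,-1)
5. t=4 → B at (7,0); v=(-1,1)
6. t=6 → T at (1,6); v=(-1,-1)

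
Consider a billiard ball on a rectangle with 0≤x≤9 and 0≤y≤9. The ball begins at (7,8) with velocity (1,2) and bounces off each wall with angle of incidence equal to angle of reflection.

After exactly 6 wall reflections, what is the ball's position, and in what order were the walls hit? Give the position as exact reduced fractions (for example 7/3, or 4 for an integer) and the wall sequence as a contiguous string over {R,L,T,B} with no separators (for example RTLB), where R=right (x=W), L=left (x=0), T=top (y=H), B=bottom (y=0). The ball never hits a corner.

Final position: (3,0)
Wall sequence: TRBTLB

1. t=1/2 → T at (15/2,9); v=(1,-2)
2. t=3/2 → R at (9,6); v=(-1,-2)
3. t=3 → B at (6,0); v=(-1,2)
4. t=9/2 → T at (3/2,9); v=(-1,-2)
5. t=3/2 → L at (0,6); v=(1,-2)
6. t=3 → B at (3,0); v=(1,2)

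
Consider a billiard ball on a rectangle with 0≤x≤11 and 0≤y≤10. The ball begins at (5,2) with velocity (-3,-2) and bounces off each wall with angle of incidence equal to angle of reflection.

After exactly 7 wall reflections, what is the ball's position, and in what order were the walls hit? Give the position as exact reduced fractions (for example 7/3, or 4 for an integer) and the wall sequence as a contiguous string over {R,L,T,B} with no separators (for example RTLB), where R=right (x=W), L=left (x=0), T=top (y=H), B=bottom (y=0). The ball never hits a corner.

1. t=1 → B at (2,0); v=(-3,2)
2. t=2/3 → L at (0,4/3); v=(3,2)
3. t=11/3 → R at (11,26/3); v=(-3,2)
4. t=2/3 → T at (9,10); v=(-3,-2)
5. t=3 → L at (0,4); v=(3,-2)
6. t=2 → B at (6,0); v=(3,2)
7. t=5/3 → R at (11,10/3); v=(-3,2)

Final position: (11,10/3)
Wall sequence: BLRTLBR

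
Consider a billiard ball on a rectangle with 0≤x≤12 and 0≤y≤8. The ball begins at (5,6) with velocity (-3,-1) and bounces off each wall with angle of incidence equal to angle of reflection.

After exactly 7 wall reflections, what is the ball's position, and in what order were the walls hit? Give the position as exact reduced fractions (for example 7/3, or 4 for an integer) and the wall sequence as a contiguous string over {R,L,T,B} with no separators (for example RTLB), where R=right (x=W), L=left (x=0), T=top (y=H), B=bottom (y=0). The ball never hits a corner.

1. t=5/3 → L at (0,13/3); v=(3,-1)
2. t=4 → R at (12,1/3); v=(-3,-1)
3. t=1/3 → B at (11,0); v=(-3,1)
4. t=11/3 → L at (0,11/3); v=(3,1)
5. t=4 → R at (12,23/3); v=(-3,1)
6. t=1/3 → T at (11,8); v=(-3,-1)
7. t=11/3 → L at (0,13/3); v=(3,-1)

Final position: (0,13/3)
Wall sequence: LRBLRTL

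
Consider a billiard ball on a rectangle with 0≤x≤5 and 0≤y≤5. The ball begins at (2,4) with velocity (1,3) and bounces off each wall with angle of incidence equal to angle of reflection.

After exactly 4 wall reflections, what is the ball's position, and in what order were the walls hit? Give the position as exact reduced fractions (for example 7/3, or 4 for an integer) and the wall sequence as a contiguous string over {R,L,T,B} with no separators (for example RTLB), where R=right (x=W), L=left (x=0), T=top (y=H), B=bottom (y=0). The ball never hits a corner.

Final position: (13/3,5)
Wall sequence: TBRT

1. t=1/3 → T at (7/3,5); v=(1,-3)
2. t=5/3 → B at (4,0); v=(1,3)
3. t=1 → R at (5,3); v=(-1,3)
4. t=2/3 → T at (13/3,5); v=(-1,-3)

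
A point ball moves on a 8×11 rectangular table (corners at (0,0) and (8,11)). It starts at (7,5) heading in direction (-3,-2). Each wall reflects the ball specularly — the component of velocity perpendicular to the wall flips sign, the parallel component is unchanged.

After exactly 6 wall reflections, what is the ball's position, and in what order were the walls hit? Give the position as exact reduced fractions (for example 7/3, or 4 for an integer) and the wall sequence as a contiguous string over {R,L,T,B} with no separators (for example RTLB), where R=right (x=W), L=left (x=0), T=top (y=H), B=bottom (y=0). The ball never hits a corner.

Final position: (8,19/3)
Wall sequence: LBRLTR

1. t=7/3 → L at (0,1/3); v=(3,-2)
2. t=1/6 → B at (1/2,0); v=(3,2)
3. t=5/2 → R at (8,5); v=(-3,2)
4. t=8/3 → L at (0,31/3); v=(3,2)
5. t=1/3 → T at (1,11); v=(3,-2)
6. t=7/3 → R at (8,19/3); v=(-3,-2)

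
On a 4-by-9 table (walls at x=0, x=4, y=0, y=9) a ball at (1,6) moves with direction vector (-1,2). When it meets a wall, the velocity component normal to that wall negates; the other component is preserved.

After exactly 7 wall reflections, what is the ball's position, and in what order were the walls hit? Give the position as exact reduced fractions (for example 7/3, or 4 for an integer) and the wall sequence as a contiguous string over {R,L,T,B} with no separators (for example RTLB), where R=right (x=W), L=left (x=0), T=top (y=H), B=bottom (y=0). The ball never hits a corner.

Final position: (4,4)
Wall sequence: LTRBLTR

1. t=1 → L at (0,8); v=(1,2)
2. t=1/2 → T at (1/2,9); v=(1,-2)
3. t=7/2 → R at (4,2); v=(-1,-2)
4. t=1 → B at (3,0); v=(-1,2)
5. t=3 → L at (0,6); v=(1,2)
6. t=3/2 → T at (3/2,9); v=(1,-2)
7. t=5/2 → R at (4,4); v=(-1,-2)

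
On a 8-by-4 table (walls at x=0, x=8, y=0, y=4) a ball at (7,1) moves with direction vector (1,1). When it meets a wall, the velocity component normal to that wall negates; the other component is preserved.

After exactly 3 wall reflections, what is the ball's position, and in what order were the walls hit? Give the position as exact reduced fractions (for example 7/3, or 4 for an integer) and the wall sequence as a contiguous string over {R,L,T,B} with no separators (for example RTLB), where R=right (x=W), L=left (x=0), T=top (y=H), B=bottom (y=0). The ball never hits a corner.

1. t=1 → R at (8,2); v=(-1,1)
2. t=2 → T at (6,4); v=(-1,-1)
3. t=4 → B at (2,0); v=(-1,1)

Final position: (2,0)
Wall sequence: RTB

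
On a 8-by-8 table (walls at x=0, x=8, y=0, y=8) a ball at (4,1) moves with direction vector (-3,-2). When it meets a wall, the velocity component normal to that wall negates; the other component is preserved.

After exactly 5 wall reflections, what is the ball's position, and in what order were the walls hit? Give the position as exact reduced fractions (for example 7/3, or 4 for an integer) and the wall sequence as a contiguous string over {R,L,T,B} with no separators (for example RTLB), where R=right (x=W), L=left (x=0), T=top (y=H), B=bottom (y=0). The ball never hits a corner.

1. t=1/2 → B at (5/2,0); v=(-3,2)
2. t=5/6 → L at (0,5/3); v=(3,2)
3. t=8/3 → R at (8,7); v=(-3,2)
4. t=1/2 → T at (13/2,8); v=(-3,-2)
5. t=13/6 → L at (0,11/3); v=(3,-2)

Final position: (0,11/3)
Wall sequence: BLRTL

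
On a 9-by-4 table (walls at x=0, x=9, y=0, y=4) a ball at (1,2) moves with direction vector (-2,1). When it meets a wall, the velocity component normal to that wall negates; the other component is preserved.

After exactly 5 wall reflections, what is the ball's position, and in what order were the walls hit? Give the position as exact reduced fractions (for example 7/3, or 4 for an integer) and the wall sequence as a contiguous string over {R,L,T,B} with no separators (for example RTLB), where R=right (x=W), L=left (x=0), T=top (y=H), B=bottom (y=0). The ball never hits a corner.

Final position: (0,7/2)
Wall sequence: LTRBL

1. t=1/2 → L at (0,5/2); v=(2,1)
2. t=3/2 → T at (3,4); v=(2,-1)
3. t=3 → R at (9,1); v=(-2,-1)
4. t=1 → B at (7,0); v=(-2,1)
5. t=7/2 → L at (0,7/2); v=(2,1)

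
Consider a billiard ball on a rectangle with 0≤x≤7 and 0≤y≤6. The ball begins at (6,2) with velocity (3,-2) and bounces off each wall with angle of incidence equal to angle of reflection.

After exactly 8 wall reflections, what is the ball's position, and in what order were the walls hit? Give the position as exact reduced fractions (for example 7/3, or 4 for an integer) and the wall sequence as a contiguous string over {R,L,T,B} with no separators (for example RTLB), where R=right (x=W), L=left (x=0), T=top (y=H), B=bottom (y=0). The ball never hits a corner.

Final position: (7,16/3)
Wall sequence: RBLTRBLR

1. t=1/3 → R at (7,4/3); v=(-3,-2)
2. t=2/3 → B at (5,0); v=(-3,2)
3. t=5/3 → L at (0,10/3); v=(3,2)
4. t=4/3 → T at (4,6); v=(3,-2)
5. t=1 → R at (7,4); v=(-3,-2)
6. t=2 → B at (1,0); v=(-3,2)
7. t=1/3 → L at (0,2/3); v=(3,2)
8. t=7/3 → R at (7,16/3); v=(-3,2)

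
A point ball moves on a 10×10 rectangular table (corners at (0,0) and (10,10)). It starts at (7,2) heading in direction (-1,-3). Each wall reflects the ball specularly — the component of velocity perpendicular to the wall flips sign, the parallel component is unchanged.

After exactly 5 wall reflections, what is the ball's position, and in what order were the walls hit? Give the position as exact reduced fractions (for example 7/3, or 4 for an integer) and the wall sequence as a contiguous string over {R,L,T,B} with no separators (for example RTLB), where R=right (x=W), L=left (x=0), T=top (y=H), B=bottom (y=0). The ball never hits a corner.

1. t=2/3 → B at (19/3,0); v=(-1,3)
2. t=10/3 → T at (3,10); v=(-1,-3)
3. t=3 → L at (0,1); v=(1,-3)
4. t=1/3 → B at (1/3,0); v=(1,3)
5. t=10/3 → T at (11/3,10); v=(1,-3)

Final position: (11/3,10)
Wall sequence: BTLBT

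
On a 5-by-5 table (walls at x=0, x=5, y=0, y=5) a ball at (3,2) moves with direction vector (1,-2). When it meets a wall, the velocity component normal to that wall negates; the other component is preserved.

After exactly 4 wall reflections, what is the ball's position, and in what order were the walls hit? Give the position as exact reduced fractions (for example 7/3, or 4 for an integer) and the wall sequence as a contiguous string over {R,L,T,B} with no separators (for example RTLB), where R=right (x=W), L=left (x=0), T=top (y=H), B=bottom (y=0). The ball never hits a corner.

Final position: (1,0)
Wall sequence: BRTB

1. t=1 → B at (4,0); v=(1,2)
2. t=1 → R at (5,2); v=(-1,2)
3. t=3/2 → T at (7/2,5); v=(-1,-2)
4. t=5/2 → B at (1,0); v=(-1,2)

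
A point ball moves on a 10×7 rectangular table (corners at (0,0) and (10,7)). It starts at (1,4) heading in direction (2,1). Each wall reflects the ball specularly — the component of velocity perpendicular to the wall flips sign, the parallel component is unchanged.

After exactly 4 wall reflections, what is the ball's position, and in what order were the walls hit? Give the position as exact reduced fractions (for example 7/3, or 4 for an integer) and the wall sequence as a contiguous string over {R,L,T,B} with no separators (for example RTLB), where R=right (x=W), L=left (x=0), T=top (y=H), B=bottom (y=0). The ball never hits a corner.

1. t=3 → T at (7,7); v=(2,-1)
2. t=3/2 → R at (10,11/2); v=(-2,-1)
3. t=5 → L at (0,1/2); v=(2,-1)
4. t=1/2 → B at (1,0); v=(2,1)

Final position: (1,0)
Wall sequence: TRLB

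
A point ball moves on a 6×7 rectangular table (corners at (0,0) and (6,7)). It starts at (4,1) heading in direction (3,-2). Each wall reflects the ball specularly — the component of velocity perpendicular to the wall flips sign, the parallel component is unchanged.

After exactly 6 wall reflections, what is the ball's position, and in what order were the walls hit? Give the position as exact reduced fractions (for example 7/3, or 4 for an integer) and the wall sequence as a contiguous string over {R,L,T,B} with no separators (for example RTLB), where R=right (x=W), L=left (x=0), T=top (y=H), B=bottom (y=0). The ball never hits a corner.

1. t=1/2 → B at (11/2,0); v=(3,2)
2. t=1/6 → R at (6,1/3); v=(-3,2)
3. t=2 → L at (0,13/3); v=(3,2)
4. t=4/3 → T at (4,7); v=(3,-2)
5. t=2/3 → R at (6,17/3); v=(-3,-2)
6. t=2 → L at (0,5/3); v=(3,-2)

Final position: (0,5/3)
Wall sequence: BRLTRL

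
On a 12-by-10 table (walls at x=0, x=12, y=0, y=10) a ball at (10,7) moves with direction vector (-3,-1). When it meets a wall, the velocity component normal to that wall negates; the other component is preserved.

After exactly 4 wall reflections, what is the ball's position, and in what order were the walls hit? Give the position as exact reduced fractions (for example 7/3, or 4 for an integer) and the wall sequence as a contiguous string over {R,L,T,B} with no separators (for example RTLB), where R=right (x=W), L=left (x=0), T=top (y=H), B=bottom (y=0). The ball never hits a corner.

Final position: (0,13/3)
Wall sequence: LBRL

1. t=10/3 → L at (0,11/3); v=(3,-1)
2. t=11/3 → B at (11,0); v=(3,1)
3. t=1/3 → R at (12,1/3); v=(-3,1)
4. t=4 → L at (0,13/3); v=(3,1)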